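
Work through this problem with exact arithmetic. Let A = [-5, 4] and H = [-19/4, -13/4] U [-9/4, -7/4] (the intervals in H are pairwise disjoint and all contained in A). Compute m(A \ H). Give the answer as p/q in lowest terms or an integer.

The ambient interval has length m(A) = 4 - (-5) = 9.
Since the holes are disjoint and sit inside A, by finite additivity
  m(H) = sum_i (b_i - a_i), and m(A \ H) = m(A) - m(H).
Computing the hole measures:
  m(H_1) = -13/4 - (-19/4) = 3/2.
  m(H_2) = -7/4 - (-9/4) = 1/2.
Summed: m(H) = 3/2 + 1/2 = 2.
So m(A \ H) = 9 - 2 = 7.

7


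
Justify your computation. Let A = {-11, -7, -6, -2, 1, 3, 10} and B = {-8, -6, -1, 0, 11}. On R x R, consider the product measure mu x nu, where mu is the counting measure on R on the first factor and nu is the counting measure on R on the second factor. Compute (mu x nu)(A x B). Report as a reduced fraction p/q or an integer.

For a measurable rectangle A x B, the product measure satisfies
  (mu x nu)(A x B) = mu(A) * nu(B).
  mu(A) = 7.
  nu(B) = 5.
  (mu x nu)(A x B) = 7 * 5 = 35.

35


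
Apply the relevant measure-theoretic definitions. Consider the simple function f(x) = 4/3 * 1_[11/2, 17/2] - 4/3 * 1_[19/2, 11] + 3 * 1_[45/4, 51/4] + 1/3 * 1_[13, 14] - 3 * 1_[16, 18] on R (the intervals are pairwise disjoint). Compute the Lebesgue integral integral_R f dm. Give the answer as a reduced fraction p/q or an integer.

For a simple function f = sum_i c_i * 1_{A_i} with disjoint A_i,
  integral f dm = sum_i c_i * m(A_i).
Lengths of the A_i:
  m(A_1) = 17/2 - 11/2 = 3.
  m(A_2) = 11 - 19/2 = 3/2.
  m(A_3) = 51/4 - 45/4 = 3/2.
  m(A_4) = 14 - 13 = 1.
  m(A_5) = 18 - 16 = 2.
Contributions c_i * m(A_i):
  (4/3) * (3) = 4.
  (-4/3) * (3/2) = -2.
  (3) * (3/2) = 9/2.
  (1/3) * (1) = 1/3.
  (-3) * (2) = -6.
Total: 4 - 2 + 9/2 + 1/3 - 6 = 5/6.

5/6


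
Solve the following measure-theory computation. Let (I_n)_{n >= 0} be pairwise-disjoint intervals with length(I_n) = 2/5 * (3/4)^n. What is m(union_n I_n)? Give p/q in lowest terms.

By countable additivity of the Lebesgue measure on pairwise disjoint measurable sets,
  m(union_{n >= 0} I_n) = sum_{n >= 0} m(I_n) = sum_{n >= 0} a * r^n,
  with a = 2/5 and r = 3/4.
Since 0 < r = 3/4 < 1, the geometric series converges:
  sum_{n >= 0} a * r^n = a / (1 - r).
  = 2/5 / (1 - 3/4)
  = 2/5 / (1/4)
  = 8/5.

8/5


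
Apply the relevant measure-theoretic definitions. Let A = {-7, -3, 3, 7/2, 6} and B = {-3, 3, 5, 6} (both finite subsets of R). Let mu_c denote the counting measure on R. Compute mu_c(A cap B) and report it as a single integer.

Counting measure on a finite set equals cardinality. mu_c(A cap B) = |A cap B| (elements appearing in both).
Enumerating the elements of A that also lie in B gives 3 element(s).
So mu_c(A cap B) = 3.

3


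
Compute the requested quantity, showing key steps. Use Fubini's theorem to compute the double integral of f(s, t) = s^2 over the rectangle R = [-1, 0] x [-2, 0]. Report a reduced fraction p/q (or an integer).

f(s, t) is a tensor product of a function of s and a function of t, and both factors are bounded continuous (hence Lebesgue integrable) on the rectangle, so Fubini's theorem applies:
  integral_R f d(m x m) = (integral_a1^b1 s^2 ds) * (integral_a2^b2 1 dt).
Inner integral in s: integral_{-1}^{0} s^2 ds = (0^3 - (-1)^3)/3
  = 1/3.
Inner integral in t: integral_{-2}^{0} 1 dt = (0^1 - (-2)^1)/1
  = 2.
Product: (1/3) * (2) = 2/3.

2/3


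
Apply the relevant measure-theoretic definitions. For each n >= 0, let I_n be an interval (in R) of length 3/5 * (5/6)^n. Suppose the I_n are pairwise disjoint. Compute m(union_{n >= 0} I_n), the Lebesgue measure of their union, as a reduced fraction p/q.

By countable additivity of the Lebesgue measure on pairwise disjoint measurable sets,
  m(union_{n >= 0} I_n) = sum_{n >= 0} m(I_n) = sum_{n >= 0} a * r^n,
  with a = 3/5 and r = 5/6.
Since 0 < r = 5/6 < 1, the geometric series converges:
  sum_{n >= 0} a * r^n = a / (1 - r).
  = 3/5 / (1 - 5/6)
  = 3/5 / (1/6)
  = 18/5.

18/5


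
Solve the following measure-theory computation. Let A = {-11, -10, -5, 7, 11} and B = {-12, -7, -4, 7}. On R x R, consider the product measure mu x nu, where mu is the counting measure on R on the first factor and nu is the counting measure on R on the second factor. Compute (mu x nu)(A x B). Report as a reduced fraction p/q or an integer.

For a measurable rectangle A x B, the product measure satisfies
  (mu x nu)(A x B) = mu(A) * nu(B).
  mu(A) = 5.
  nu(B) = 4.
  (mu x nu)(A x B) = 5 * 4 = 20.

20


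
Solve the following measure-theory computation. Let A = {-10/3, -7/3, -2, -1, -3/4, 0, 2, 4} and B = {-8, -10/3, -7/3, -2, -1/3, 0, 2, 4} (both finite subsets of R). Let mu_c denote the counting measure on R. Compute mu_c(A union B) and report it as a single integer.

Counting measure on a finite set equals cardinality. By inclusion-exclusion, |A union B| = |A| + |B| - |A cap B|.
|A| = 8, |B| = 8, |A cap B| = 6.
So mu_c(A union B) = 8 + 8 - 6 = 10.

10


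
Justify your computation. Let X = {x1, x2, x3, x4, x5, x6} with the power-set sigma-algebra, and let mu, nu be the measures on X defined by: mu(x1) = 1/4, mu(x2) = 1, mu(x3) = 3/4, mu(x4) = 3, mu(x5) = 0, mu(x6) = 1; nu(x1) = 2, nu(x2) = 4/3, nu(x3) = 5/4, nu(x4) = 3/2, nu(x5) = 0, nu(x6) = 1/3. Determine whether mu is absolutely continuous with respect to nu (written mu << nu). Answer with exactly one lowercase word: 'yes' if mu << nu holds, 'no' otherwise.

mu << nu means: every nu-null measurable set is also mu-null; equivalently, for every atom x, if nu({x}) = 0 then mu({x}) = 0.
Checking each atom:
  x1: nu = 2 > 0 -> no constraint.
  x2: nu = 4/3 > 0 -> no constraint.
  x3: nu = 5/4 > 0 -> no constraint.
  x4: nu = 3/2 > 0 -> no constraint.
  x5: nu = 0, mu = 0 -> consistent with mu << nu.
  x6: nu = 1/3 > 0 -> no constraint.
No atom violates the condition. Therefore mu << nu.

yes


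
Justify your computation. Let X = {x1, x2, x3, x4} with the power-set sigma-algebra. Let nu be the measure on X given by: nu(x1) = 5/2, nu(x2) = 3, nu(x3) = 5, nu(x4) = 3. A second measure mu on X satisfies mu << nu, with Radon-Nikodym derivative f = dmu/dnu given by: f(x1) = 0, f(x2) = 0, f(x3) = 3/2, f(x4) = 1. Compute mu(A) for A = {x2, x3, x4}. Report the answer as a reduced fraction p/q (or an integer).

By the defining property of the Radon-Nikodym derivative, for every measurable set A,
  mu(A) = integral_A f dnu.
Since nu is a discrete measure concentrated on the atoms of X, the integral over A reduces to the sum
  mu(A) = sum_{x in A} f(x) * nu({x}).
Computing each term:
  x2: f(x2) * nu(x2) = 0 * 3 = 0.
  x3: f(x3) * nu(x3) = 3/2 * 5 = 15/2.
  x4: f(x4) * nu(x4) = 1 * 3 = 3.
Summing: mu(A) = 0 + 15/2 + 3 = 21/2.

21/2


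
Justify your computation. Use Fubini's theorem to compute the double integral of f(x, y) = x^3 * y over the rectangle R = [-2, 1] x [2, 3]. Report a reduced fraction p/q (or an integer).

f(x, y) is a tensor product of a function of x and a function of y, and both factors are bounded continuous (hence Lebesgue integrable) on the rectangle, so Fubini's theorem applies:
  integral_R f d(m x m) = (integral_a1^b1 x^3 dx) * (integral_a2^b2 y dy).
Inner integral in x: integral_{-2}^{1} x^3 dx = (1^4 - (-2)^4)/4
  = -15/4.
Inner integral in y: integral_{2}^{3} y dy = (3^2 - 2^2)/2
  = 5/2.
Product: (-15/4) * (5/2) = -75/8.

-75/8


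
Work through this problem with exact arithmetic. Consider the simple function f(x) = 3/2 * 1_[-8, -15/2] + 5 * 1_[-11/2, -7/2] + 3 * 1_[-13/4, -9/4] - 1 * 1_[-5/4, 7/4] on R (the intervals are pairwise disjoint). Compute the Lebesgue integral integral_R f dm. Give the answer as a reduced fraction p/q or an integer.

For a simple function f = sum_i c_i * 1_{A_i} with disjoint A_i,
  integral f dm = sum_i c_i * m(A_i).
Lengths of the A_i:
  m(A_1) = -15/2 - (-8) = 1/2.
  m(A_2) = -7/2 - (-11/2) = 2.
  m(A_3) = -9/4 - (-13/4) = 1.
  m(A_4) = 7/4 - (-5/4) = 3.
Contributions c_i * m(A_i):
  (3/2) * (1/2) = 3/4.
  (5) * (2) = 10.
  (3) * (1) = 3.
  (-1) * (3) = -3.
Total: 3/4 + 10 + 3 - 3 = 43/4.

43/4


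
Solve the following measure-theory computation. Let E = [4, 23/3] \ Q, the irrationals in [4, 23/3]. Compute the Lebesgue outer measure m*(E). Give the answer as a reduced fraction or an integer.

The interval I = [4, 23/3] has m(I) = 23/3 - 4 = 11/3 (endpoints are measure-zero, so open/closed/half-open agree). Write I = (I cap Q) u (I \ Q). The rationals in I are countable, so m*(I cap Q) = 0 (cover each rational by intervals whose total length is arbitrarily small). By countable subadditivity m*(I) <= m*(I cap Q) + m*(I \ Q), hence m*(I \ Q) >= m(I) = 11/3. The reverse inequality m*(I \ Q) <= m*(I) = 11/3 is trivial since (I \ Q) is a subset of I. Therefore m*(I \ Q) = 11/3.

11/3


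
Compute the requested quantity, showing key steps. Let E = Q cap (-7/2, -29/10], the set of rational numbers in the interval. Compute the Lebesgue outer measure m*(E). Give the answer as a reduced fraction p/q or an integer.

The set Q cap (-7/2, -29/10] is countable (a subset of the countable set Q). Lebesgue outer measure of any countable set is 0: each singleton {q} has m*({q}) = 0, and by countable subadditivity m*(union_k {q_k}) <= sum_k m*({q_k}) = sum_k 0 = 0. The reverse inequality m*(E) >= 0 is automatic. So m*(Q cap (-7/2, -29/10]) = 0.

0


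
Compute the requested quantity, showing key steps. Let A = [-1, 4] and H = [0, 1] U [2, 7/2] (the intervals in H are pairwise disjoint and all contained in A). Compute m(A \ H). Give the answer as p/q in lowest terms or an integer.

The ambient interval has length m(A) = 4 - (-1) = 5.
Since the holes are disjoint and sit inside A, by finite additivity
  m(H) = sum_i (b_i - a_i), and m(A \ H) = m(A) - m(H).
Computing the hole measures:
  m(H_1) = 1 - 0 = 1.
  m(H_2) = 7/2 - 2 = 3/2.
Summed: m(H) = 1 + 3/2 = 5/2.
So m(A \ H) = 5 - 5/2 = 5/2.

5/2


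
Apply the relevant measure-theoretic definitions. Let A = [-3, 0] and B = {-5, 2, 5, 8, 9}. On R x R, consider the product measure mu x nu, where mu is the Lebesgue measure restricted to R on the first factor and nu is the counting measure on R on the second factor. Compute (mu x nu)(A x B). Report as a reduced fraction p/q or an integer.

For a measurable rectangle A x B, the product measure satisfies
  (mu x nu)(A x B) = mu(A) * nu(B).
  mu(A) = 3.
  nu(B) = 5.
  (mu x nu)(A x B) = 3 * 5 = 15.

15


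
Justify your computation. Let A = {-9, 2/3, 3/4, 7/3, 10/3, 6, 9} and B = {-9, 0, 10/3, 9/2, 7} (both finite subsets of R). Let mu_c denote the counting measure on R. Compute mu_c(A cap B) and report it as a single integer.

Counting measure on a finite set equals cardinality. mu_c(A cap B) = |A cap B| (elements appearing in both).
Enumerating the elements of A that also lie in B gives 2 element(s).
So mu_c(A cap B) = 2.

2


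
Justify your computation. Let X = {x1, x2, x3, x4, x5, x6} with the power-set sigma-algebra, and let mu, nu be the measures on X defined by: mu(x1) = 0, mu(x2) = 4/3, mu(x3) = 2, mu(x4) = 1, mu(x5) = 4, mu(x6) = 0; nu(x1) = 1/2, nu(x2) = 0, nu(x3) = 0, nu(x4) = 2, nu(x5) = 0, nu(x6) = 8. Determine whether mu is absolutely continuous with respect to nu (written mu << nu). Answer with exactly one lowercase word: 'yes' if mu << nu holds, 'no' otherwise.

mu << nu means: every nu-null measurable set is also mu-null; equivalently, for every atom x, if nu({x}) = 0 then mu({x}) = 0.
Checking each atom:
  x1: nu = 1/2 > 0 -> no constraint.
  x2: nu = 0, mu = 4/3 > 0 -> violates mu << nu.
  x3: nu = 0, mu = 2 > 0 -> violates mu << nu.
  x4: nu = 2 > 0 -> no constraint.
  x5: nu = 0, mu = 4 > 0 -> violates mu << nu.
  x6: nu = 8 > 0 -> no constraint.
The atom(s) x2, x3, x5 violate the condition (nu = 0 but mu > 0). Therefore mu is NOT absolutely continuous w.r.t. nu.

no


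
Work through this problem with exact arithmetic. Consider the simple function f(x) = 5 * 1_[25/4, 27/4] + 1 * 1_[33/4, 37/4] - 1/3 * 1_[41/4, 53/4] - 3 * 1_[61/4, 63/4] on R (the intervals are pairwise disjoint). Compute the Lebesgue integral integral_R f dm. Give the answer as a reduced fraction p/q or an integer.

For a simple function f = sum_i c_i * 1_{A_i} with disjoint A_i,
  integral f dm = sum_i c_i * m(A_i).
Lengths of the A_i:
  m(A_1) = 27/4 - 25/4 = 1/2.
  m(A_2) = 37/4 - 33/4 = 1.
  m(A_3) = 53/4 - 41/4 = 3.
  m(A_4) = 63/4 - 61/4 = 1/2.
Contributions c_i * m(A_i):
  (5) * (1/2) = 5/2.
  (1) * (1) = 1.
  (-1/3) * (3) = -1.
  (-3) * (1/2) = -3/2.
Total: 5/2 + 1 - 1 - 3/2 = 1.

1


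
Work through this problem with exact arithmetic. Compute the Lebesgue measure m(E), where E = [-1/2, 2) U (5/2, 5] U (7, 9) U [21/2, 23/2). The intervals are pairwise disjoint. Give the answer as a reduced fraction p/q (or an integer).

For pairwise disjoint intervals, m(union_i I_i) = sum_i m(I_i),
and m is invariant under swapping open/closed endpoints (single points have measure 0).
So m(E) = sum_i (b_i - a_i).
  I_1 has length 2 - (-1/2) = 5/2.
  I_2 has length 5 - 5/2 = 5/2.
  I_3 has length 9 - 7 = 2.
  I_4 has length 23/2 - 21/2 = 1.
Summing:
  m(E) = 5/2 + 5/2 + 2 + 1 = 8.

8


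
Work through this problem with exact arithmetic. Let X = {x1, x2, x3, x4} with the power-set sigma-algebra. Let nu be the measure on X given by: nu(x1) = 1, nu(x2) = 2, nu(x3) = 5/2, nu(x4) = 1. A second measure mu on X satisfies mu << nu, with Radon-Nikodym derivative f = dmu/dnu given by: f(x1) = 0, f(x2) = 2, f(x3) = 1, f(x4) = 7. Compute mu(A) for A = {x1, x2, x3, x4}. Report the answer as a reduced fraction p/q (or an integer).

By the defining property of the Radon-Nikodym derivative, for every measurable set A,
  mu(A) = integral_A f dnu.
Since nu is a discrete measure concentrated on the atoms of X, the integral over A reduces to the sum
  mu(A) = sum_{x in A} f(x) * nu({x}).
Computing each term:
  x1: f(x1) * nu(x1) = 0 * 1 = 0.
  x2: f(x2) * nu(x2) = 2 * 2 = 4.
  x3: f(x3) * nu(x3) = 1 * 5/2 = 5/2.
  x4: f(x4) * nu(x4) = 7 * 1 = 7.
Summing: mu(A) = 0 + 4 + 5/2 + 7 = 27/2.

27/2


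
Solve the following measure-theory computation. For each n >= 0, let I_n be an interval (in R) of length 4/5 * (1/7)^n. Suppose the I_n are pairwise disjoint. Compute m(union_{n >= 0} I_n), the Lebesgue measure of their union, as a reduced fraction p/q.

By countable additivity of the Lebesgue measure on pairwise disjoint measurable sets,
  m(union_{n >= 0} I_n) = sum_{n >= 0} m(I_n) = sum_{n >= 0} a * r^n,
  with a = 4/5 and r = 1/7.
Since 0 < r = 1/7 < 1, the geometric series converges:
  sum_{n >= 0} a * r^n = a / (1 - r).
  = 4/5 / (1 - 1/7)
  = 4/5 / (6/7)
  = 14/15.

14/15


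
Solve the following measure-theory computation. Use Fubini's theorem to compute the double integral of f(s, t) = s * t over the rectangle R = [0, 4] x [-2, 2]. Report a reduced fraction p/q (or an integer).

f(s, t) is a tensor product of a function of s and a function of t, and both factors are bounded continuous (hence Lebesgue integrable) on the rectangle, so Fubini's theorem applies:
  integral_R f d(m x m) = (integral_a1^b1 s ds) * (integral_a2^b2 t dt).
Inner integral in s: integral_{0}^{4} s ds = (4^2 - 0^2)/2
  = 8.
Inner integral in t: integral_{-2}^{2} t dt = (2^2 - (-2)^2)/2
  = 0.
Product: (8) * (0) = 0.

0


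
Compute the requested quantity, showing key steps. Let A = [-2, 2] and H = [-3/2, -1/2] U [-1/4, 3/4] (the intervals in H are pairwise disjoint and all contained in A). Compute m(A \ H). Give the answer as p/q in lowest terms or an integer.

The ambient interval has length m(A) = 2 - (-2) = 4.
Since the holes are disjoint and sit inside A, by finite additivity
  m(H) = sum_i (b_i - a_i), and m(A \ H) = m(A) - m(H).
Computing the hole measures:
  m(H_1) = -1/2 - (-3/2) = 1.
  m(H_2) = 3/4 - (-1/4) = 1.
Summed: m(H) = 1 + 1 = 2.
So m(A \ H) = 4 - 2 = 2.

2


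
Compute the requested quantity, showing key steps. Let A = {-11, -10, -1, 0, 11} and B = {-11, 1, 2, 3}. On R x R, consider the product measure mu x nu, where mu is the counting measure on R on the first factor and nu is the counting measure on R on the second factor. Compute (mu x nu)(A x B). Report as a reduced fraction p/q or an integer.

For a measurable rectangle A x B, the product measure satisfies
  (mu x nu)(A x B) = mu(A) * nu(B).
  mu(A) = 5.
  nu(B) = 4.
  (mu x nu)(A x B) = 5 * 4 = 20.

20


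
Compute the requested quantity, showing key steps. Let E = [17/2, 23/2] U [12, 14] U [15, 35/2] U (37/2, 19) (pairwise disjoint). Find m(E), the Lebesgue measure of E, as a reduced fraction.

For pairwise disjoint intervals, m(union_i I_i) = sum_i m(I_i),
and m is invariant under swapping open/closed endpoints (single points have measure 0).
So m(E) = sum_i (b_i - a_i).
  I_1 has length 23/2 - 17/2 = 3.
  I_2 has length 14 - 12 = 2.
  I_3 has length 35/2 - 15 = 5/2.
  I_4 has length 19 - 37/2 = 1/2.
Summing:
  m(E) = 3 + 2 + 5/2 + 1/2 = 8.

8


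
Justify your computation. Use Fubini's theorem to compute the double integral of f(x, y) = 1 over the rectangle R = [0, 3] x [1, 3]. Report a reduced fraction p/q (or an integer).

f(x, y) is a tensor product of a function of x and a function of y, and both factors are bounded continuous (hence Lebesgue integrable) on the rectangle, so Fubini's theorem applies:
  integral_R f d(m x m) = (integral_a1^b1 1 dx) * (integral_a2^b2 1 dy).
Inner integral in x: integral_{0}^{3} 1 dx = (3^1 - 0^1)/1
  = 3.
Inner integral in y: integral_{1}^{3} 1 dy = (3^1 - 1^1)/1
  = 2.
Product: (3) * (2) = 6.

6


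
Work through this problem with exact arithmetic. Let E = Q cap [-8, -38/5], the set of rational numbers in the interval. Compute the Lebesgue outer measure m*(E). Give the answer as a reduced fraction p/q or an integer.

E = Q cap [-8, -38/5] is a subset of Q, which is countable. Enumerate Q = {q_1, q_2, ...}; for any eps > 0, cover q_k by the open interval (q_k - eps/2^(k+1), q_k + eps/2^(k+1)), of length eps/2^k. The total cover length is sum_{k>=1} eps/2^k = eps. Hence m*(E) <= m*(Q) <= eps for every eps > 0, and since outer measure is non-negative, m*(E) = 0.

0


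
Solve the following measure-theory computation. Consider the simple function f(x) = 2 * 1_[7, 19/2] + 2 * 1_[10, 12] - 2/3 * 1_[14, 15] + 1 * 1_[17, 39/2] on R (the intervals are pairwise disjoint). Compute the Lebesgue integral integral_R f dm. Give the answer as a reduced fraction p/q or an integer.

For a simple function f = sum_i c_i * 1_{A_i} with disjoint A_i,
  integral f dm = sum_i c_i * m(A_i).
Lengths of the A_i:
  m(A_1) = 19/2 - 7 = 5/2.
  m(A_2) = 12 - 10 = 2.
  m(A_3) = 15 - 14 = 1.
  m(A_4) = 39/2 - 17 = 5/2.
Contributions c_i * m(A_i):
  (2) * (5/2) = 5.
  (2) * (2) = 4.
  (-2/3) * (1) = -2/3.
  (1) * (5/2) = 5/2.
Total: 5 + 4 - 2/3 + 5/2 = 65/6.

65/6


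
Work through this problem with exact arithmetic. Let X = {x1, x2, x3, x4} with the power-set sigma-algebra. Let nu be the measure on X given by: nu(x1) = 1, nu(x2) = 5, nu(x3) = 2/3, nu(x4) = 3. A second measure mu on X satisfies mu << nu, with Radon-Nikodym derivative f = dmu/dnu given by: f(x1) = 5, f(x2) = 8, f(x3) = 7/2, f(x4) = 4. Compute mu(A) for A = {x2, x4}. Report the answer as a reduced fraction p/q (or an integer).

By the defining property of the Radon-Nikodym derivative, for every measurable set A,
  mu(A) = integral_A f dnu.
Since nu is a discrete measure concentrated on the atoms of X, the integral over A reduces to the sum
  mu(A) = sum_{x in A} f(x) * nu({x}).
Computing each term:
  x2: f(x2) * nu(x2) = 8 * 5 = 40.
  x4: f(x4) * nu(x4) = 4 * 3 = 12.
Summing: mu(A) = 40 + 12 = 52.

52


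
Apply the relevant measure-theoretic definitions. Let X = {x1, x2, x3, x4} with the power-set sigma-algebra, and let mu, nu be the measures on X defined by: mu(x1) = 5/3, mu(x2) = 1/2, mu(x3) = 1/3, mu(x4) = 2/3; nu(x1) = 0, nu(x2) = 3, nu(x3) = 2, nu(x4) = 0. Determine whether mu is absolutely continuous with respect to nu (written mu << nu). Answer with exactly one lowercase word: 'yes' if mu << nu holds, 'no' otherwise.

mu << nu means: every nu-null measurable set is also mu-null; equivalently, for every atom x, if nu({x}) = 0 then mu({x}) = 0.
Checking each atom:
  x1: nu = 0, mu = 5/3 > 0 -> violates mu << nu.
  x2: nu = 3 > 0 -> no constraint.
  x3: nu = 2 > 0 -> no constraint.
  x4: nu = 0, mu = 2/3 > 0 -> violates mu << nu.
The atom(s) x1, x4 violate the condition (nu = 0 but mu > 0). Therefore mu is NOT absolutely continuous w.r.t. nu.

no


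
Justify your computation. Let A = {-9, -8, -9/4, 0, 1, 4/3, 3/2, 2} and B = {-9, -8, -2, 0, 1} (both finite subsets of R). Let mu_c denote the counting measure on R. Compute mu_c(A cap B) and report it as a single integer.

Counting measure on a finite set equals cardinality. mu_c(A cap B) = |A cap B| (elements appearing in both).
Enumerating the elements of A that also lie in B gives 4 element(s).
So mu_c(A cap B) = 4.

4


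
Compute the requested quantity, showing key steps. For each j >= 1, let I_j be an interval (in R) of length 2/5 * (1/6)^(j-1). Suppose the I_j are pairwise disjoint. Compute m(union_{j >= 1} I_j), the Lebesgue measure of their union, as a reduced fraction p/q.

By countable additivity of the Lebesgue measure on pairwise disjoint measurable sets,
  m(union_{j >= 1} I_j) = sum_{j >= 1} m(I_j) = sum_{j >= 1} a * r^(j-1),
  with a = 2/5 and r = 1/6.
Since 0 < r = 1/6 < 1, the geometric series converges:
  sum_{j >= 1} a * r^(j-1) = a / (1 - r).
  = 2/5 / (1 - 1/6)
  = 2/5 / (5/6)
  = 12/25.

12/25


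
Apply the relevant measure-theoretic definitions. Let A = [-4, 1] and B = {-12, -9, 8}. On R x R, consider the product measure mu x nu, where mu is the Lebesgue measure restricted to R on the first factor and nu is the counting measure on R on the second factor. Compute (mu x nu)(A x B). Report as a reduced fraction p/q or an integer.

For a measurable rectangle A x B, the product measure satisfies
  (mu x nu)(A x B) = mu(A) * nu(B).
  mu(A) = 5.
  nu(B) = 3.
  (mu x nu)(A x B) = 5 * 3 = 15.

15


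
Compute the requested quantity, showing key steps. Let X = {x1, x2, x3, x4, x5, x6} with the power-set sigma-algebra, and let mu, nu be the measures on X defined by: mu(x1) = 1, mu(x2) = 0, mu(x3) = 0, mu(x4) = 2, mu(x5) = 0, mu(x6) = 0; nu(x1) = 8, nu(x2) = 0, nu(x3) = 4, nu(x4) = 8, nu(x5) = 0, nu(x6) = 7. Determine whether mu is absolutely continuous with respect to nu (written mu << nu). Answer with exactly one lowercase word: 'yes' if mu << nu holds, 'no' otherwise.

mu << nu means: every nu-null measurable set is also mu-null; equivalently, for every atom x, if nu({x}) = 0 then mu({x}) = 0.
Checking each atom:
  x1: nu = 8 > 0 -> no constraint.
  x2: nu = 0, mu = 0 -> consistent with mu << nu.
  x3: nu = 4 > 0 -> no constraint.
  x4: nu = 8 > 0 -> no constraint.
  x5: nu = 0, mu = 0 -> consistent with mu << nu.
  x6: nu = 7 > 0 -> no constraint.
No atom violates the condition. Therefore mu << nu.

yes


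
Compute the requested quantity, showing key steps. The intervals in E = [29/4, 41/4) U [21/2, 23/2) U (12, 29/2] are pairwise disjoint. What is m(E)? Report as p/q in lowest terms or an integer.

For pairwise disjoint intervals, m(union_i I_i) = sum_i m(I_i),
and m is invariant under swapping open/closed endpoints (single points have measure 0).
So m(E) = sum_i (b_i - a_i).
  I_1 has length 41/4 - 29/4 = 3.
  I_2 has length 23/2 - 21/2 = 1.
  I_3 has length 29/2 - 12 = 5/2.
Summing:
  m(E) = 3 + 1 + 5/2 = 13/2.

13/2


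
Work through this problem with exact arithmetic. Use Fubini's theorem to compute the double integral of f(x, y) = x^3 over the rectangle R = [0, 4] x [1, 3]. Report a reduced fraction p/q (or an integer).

f(x, y) is a tensor product of a function of x and a function of y, and both factors are bounded continuous (hence Lebesgue integrable) on the rectangle, so Fubini's theorem applies:
  integral_R f d(m x m) = (integral_a1^b1 x^3 dx) * (integral_a2^b2 1 dy).
Inner integral in x: integral_{0}^{4} x^3 dx = (4^4 - 0^4)/4
  = 64.
Inner integral in y: integral_{1}^{3} 1 dy = (3^1 - 1^1)/1
  = 2.
Product: (64) * (2) = 128.

128


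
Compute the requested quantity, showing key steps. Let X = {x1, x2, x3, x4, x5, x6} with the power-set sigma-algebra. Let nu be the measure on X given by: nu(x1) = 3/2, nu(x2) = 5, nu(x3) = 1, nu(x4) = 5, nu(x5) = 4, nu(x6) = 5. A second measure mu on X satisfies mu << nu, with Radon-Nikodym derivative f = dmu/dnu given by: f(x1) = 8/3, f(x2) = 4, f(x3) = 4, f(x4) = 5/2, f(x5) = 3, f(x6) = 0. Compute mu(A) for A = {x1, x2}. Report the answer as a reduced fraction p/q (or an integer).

By the defining property of the Radon-Nikodym derivative, for every measurable set A,
  mu(A) = integral_A f dnu.
Since nu is a discrete measure concentrated on the atoms of X, the integral over A reduces to the sum
  mu(A) = sum_{x in A} f(x) * nu({x}).
Computing each term:
  x1: f(x1) * nu(x1) = 8/3 * 3/2 = 4.
  x2: f(x2) * nu(x2) = 4 * 5 = 20.
Summing: mu(A) = 4 + 20 = 24.

24


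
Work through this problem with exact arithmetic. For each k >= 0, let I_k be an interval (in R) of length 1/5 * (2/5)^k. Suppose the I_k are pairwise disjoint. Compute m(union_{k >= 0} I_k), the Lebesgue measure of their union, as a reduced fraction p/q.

By countable additivity of the Lebesgue measure on pairwise disjoint measurable sets,
  m(union_{k >= 0} I_k) = sum_{k >= 0} m(I_k) = sum_{k >= 0} a * r^k,
  with a = 1/5 and r = 2/5.
Since 0 < r = 2/5 < 1, the geometric series converges:
  sum_{k >= 0} a * r^k = a / (1 - r).
  = 1/5 / (1 - 2/5)
  = 1/5 / (3/5)
  = 1/3.

1/3


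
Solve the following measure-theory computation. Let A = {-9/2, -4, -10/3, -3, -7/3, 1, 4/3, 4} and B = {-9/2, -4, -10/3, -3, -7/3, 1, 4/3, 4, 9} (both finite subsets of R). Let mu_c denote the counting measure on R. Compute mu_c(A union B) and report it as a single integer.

Counting measure on a finite set equals cardinality. By inclusion-exclusion, |A union B| = |A| + |B| - |A cap B|.
|A| = 8, |B| = 9, |A cap B| = 8.
So mu_c(A union B) = 8 + 9 - 8 = 9.

9


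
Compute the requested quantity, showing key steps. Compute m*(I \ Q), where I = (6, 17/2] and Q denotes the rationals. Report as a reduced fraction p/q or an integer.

The interval I = (6, 17/2] has m(I) = 17/2 - 6 = 5/2 (endpoints are measure-zero, so open/closed/half-open agree). Write I = (I cap Q) u (I \ Q). The rationals in I are countable, so m*(I cap Q) = 0 (cover each rational by intervals whose total length is arbitrarily small). By countable subadditivity m*(I) <= m*(I cap Q) + m*(I \ Q), hence m*(I \ Q) >= m(I) = 5/2. The reverse inequality m*(I \ Q) <= m*(I) = 5/2 is trivial since (I \ Q) is a subset of I. Therefore m*(I \ Q) = 5/2.

5/2


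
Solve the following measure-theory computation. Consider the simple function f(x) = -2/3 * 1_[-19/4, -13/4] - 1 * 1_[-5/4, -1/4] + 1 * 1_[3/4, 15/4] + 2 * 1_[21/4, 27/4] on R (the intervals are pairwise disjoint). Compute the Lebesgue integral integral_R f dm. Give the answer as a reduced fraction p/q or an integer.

For a simple function f = sum_i c_i * 1_{A_i} with disjoint A_i,
  integral f dm = sum_i c_i * m(A_i).
Lengths of the A_i:
  m(A_1) = -13/4 - (-19/4) = 3/2.
  m(A_2) = -1/4 - (-5/4) = 1.
  m(A_3) = 15/4 - 3/4 = 3.
  m(A_4) = 27/4 - 21/4 = 3/2.
Contributions c_i * m(A_i):
  (-2/3) * (3/2) = -1.
  (-1) * (1) = -1.
  (1) * (3) = 3.
  (2) * (3/2) = 3.
Total: -1 - 1 + 3 + 3 = 4.

4


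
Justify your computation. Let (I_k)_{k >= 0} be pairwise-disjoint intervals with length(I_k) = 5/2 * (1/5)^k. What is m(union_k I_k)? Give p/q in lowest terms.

By countable additivity of the Lebesgue measure on pairwise disjoint measurable sets,
  m(union_{k >= 0} I_k) = sum_{k >= 0} m(I_k) = sum_{k >= 0} a * r^k,
  with a = 5/2 and r = 1/5.
Since 0 < r = 1/5 < 1, the geometric series converges:
  sum_{k >= 0} a * r^k = a / (1 - r).
  = 5/2 / (1 - 1/5)
  = 5/2 / (4/5)
  = 25/8.

25/8


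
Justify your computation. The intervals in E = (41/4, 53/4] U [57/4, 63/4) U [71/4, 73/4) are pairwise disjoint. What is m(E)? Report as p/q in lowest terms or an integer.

For pairwise disjoint intervals, m(union_i I_i) = sum_i m(I_i),
and m is invariant under swapping open/closed endpoints (single points have measure 0).
So m(E) = sum_i (b_i - a_i).
  I_1 has length 53/4 - 41/4 = 3.
  I_2 has length 63/4 - 57/4 = 3/2.
  I_3 has length 73/4 - 71/4 = 1/2.
Summing:
  m(E) = 3 + 3/2 + 1/2 = 5.

5


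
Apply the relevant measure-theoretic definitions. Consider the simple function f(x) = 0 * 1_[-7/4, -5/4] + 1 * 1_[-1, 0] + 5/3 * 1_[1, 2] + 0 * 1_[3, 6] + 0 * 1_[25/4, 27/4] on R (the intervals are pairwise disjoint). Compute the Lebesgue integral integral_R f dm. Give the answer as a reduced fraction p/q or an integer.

For a simple function f = sum_i c_i * 1_{A_i} with disjoint A_i,
  integral f dm = sum_i c_i * m(A_i).
Lengths of the A_i:
  m(A_1) = -5/4 - (-7/4) = 1/2.
  m(A_2) = 0 - (-1) = 1.
  m(A_3) = 2 - 1 = 1.
  m(A_4) = 6 - 3 = 3.
  m(A_5) = 27/4 - 25/4 = 1/2.
Contributions c_i * m(A_i):
  (0) * (1/2) = 0.
  (1) * (1) = 1.
  (5/3) * (1) = 5/3.
  (0) * (3) = 0.
  (0) * (1/2) = 0.
Total: 0 + 1 + 5/3 + 0 + 0 = 8/3.

8/3


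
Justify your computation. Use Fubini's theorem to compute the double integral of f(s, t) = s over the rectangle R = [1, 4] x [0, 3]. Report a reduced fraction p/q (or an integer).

f(s, t) is a tensor product of a function of s and a function of t, and both factors are bounded continuous (hence Lebesgue integrable) on the rectangle, so Fubini's theorem applies:
  integral_R f d(m x m) = (integral_a1^b1 s ds) * (integral_a2^b2 1 dt).
Inner integral in s: integral_{1}^{4} s ds = (4^2 - 1^2)/2
  = 15/2.
Inner integral in t: integral_{0}^{3} 1 dt = (3^1 - 0^1)/1
  = 3.
Product: (15/2) * (3) = 45/2.

45/2


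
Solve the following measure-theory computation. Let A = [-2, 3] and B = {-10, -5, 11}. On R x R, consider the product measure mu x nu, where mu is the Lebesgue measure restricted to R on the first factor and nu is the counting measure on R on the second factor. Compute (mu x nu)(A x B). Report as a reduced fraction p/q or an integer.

For a measurable rectangle A x B, the product measure satisfies
  (mu x nu)(A x B) = mu(A) * nu(B).
  mu(A) = 5.
  nu(B) = 3.
  (mu x nu)(A x B) = 5 * 3 = 15.

15


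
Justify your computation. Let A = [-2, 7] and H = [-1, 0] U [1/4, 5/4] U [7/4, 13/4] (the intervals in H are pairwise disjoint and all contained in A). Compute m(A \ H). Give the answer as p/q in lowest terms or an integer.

The ambient interval has length m(A) = 7 - (-2) = 9.
Since the holes are disjoint and sit inside A, by finite additivity
  m(H) = sum_i (b_i - a_i), and m(A \ H) = m(A) - m(H).
Computing the hole measures:
  m(H_1) = 0 - (-1) = 1.
  m(H_2) = 5/4 - 1/4 = 1.
  m(H_3) = 13/4 - 7/4 = 3/2.
Summed: m(H) = 1 + 1 + 3/2 = 7/2.
So m(A \ H) = 9 - 7/2 = 11/2.

11/2


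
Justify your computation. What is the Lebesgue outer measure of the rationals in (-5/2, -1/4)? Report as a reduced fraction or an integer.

E = Q cap (-5/2, -1/4) is a subset of Q, which is countable. Enumerate Q = {q_1, q_2, ...}; for any eps > 0, cover q_k by the open interval (q_k - eps/2^(k+1), q_k + eps/2^(k+1)), of length eps/2^k. The total cover length is sum_{k>=1} eps/2^k = eps. Hence m*(E) <= m*(Q) <= eps for every eps > 0, and since outer measure is non-negative, m*(E) = 0.

0


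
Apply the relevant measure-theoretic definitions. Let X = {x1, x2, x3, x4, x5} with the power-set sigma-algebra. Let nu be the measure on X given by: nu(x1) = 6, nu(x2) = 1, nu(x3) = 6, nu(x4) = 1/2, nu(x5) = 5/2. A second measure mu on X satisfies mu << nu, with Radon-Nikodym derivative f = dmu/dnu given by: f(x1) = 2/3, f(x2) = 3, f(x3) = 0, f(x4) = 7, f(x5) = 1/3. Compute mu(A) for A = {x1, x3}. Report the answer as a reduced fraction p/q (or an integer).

By the defining property of the Radon-Nikodym derivative, for every measurable set A,
  mu(A) = integral_A f dnu.
Since nu is a discrete measure concentrated on the atoms of X, the integral over A reduces to the sum
  mu(A) = sum_{x in A} f(x) * nu({x}).
Computing each term:
  x1: f(x1) * nu(x1) = 2/3 * 6 = 4.
  x3: f(x3) * nu(x3) = 0 * 6 = 0.
Summing: mu(A) = 4 + 0 = 4.

4


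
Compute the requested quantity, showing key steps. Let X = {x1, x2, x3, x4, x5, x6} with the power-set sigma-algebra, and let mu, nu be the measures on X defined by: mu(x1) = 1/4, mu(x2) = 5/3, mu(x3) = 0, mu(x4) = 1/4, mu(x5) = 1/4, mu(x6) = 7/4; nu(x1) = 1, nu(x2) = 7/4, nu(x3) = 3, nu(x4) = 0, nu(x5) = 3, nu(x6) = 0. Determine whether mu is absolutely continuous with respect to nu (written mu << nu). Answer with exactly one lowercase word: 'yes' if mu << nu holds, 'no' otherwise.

mu << nu means: every nu-null measurable set is also mu-null; equivalently, for every atom x, if nu({x}) = 0 then mu({x}) = 0.
Checking each atom:
  x1: nu = 1 > 0 -> no constraint.
  x2: nu = 7/4 > 0 -> no constraint.
  x3: nu = 3 > 0 -> no constraint.
  x4: nu = 0, mu = 1/4 > 0 -> violates mu << nu.
  x5: nu = 3 > 0 -> no constraint.
  x6: nu = 0, mu = 7/4 > 0 -> violates mu << nu.
The atom(s) x4, x6 violate the condition (nu = 0 but mu > 0). Therefore mu is NOT absolutely continuous w.r.t. nu.

no


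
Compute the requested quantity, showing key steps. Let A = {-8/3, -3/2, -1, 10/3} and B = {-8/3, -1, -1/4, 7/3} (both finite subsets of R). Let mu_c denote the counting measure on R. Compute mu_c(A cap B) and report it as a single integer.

Counting measure on a finite set equals cardinality. mu_c(A cap B) = |A cap B| (elements appearing in both).
Enumerating the elements of A that also lie in B gives 2 element(s).
So mu_c(A cap B) = 2.

2


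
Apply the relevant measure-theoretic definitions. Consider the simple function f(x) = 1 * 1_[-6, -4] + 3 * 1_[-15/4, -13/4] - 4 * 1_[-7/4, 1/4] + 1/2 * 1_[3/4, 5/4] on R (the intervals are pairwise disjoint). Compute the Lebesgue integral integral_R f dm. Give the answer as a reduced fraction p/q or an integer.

For a simple function f = sum_i c_i * 1_{A_i} with disjoint A_i,
  integral f dm = sum_i c_i * m(A_i).
Lengths of the A_i:
  m(A_1) = -4 - (-6) = 2.
  m(A_2) = -13/4 - (-15/4) = 1/2.
  m(A_3) = 1/4 - (-7/4) = 2.
  m(A_4) = 5/4 - 3/4 = 1/2.
Contributions c_i * m(A_i):
  (1) * (2) = 2.
  (3) * (1/2) = 3/2.
  (-4) * (2) = -8.
  (1/2) * (1/2) = 1/4.
Total: 2 + 3/2 - 8 + 1/4 = -17/4.

-17/4


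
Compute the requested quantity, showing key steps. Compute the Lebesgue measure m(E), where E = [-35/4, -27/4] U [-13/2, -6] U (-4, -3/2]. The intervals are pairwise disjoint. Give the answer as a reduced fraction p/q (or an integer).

For pairwise disjoint intervals, m(union_i I_i) = sum_i m(I_i),
and m is invariant under swapping open/closed endpoints (single points have measure 0).
So m(E) = sum_i (b_i - a_i).
  I_1 has length -27/4 - (-35/4) = 2.
  I_2 has length -6 - (-13/2) = 1/2.
  I_3 has length -3/2 - (-4) = 5/2.
Summing:
  m(E) = 2 + 1/2 + 5/2 = 5.

5


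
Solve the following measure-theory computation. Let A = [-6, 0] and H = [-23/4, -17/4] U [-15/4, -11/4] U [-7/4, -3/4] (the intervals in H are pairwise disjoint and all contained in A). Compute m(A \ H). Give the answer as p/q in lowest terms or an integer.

The ambient interval has length m(A) = 0 - (-6) = 6.
Since the holes are disjoint and sit inside A, by finite additivity
  m(H) = sum_i (b_i - a_i), and m(A \ H) = m(A) - m(H).
Computing the hole measures:
  m(H_1) = -17/4 - (-23/4) = 3/2.
  m(H_2) = -11/4 - (-15/4) = 1.
  m(H_3) = -3/4 - (-7/4) = 1.
Summed: m(H) = 3/2 + 1 + 1 = 7/2.
So m(A \ H) = 6 - 7/2 = 5/2.

5/2


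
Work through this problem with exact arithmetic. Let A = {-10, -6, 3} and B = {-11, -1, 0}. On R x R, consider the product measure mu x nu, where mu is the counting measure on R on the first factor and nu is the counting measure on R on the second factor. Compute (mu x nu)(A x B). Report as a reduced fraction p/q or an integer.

For a measurable rectangle A x B, the product measure satisfies
  (mu x nu)(A x B) = mu(A) * nu(B).
  mu(A) = 3.
  nu(B) = 3.
  (mu x nu)(A x B) = 3 * 3 = 9.

9


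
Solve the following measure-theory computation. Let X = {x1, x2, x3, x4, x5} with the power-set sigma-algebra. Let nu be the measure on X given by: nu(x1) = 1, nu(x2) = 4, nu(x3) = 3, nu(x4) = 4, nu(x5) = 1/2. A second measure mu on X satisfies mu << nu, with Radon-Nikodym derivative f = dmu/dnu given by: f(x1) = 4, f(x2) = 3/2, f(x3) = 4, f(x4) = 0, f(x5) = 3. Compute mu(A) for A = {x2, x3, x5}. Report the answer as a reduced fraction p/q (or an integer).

By the defining property of the Radon-Nikodym derivative, for every measurable set A,
  mu(A) = integral_A f dnu.
Since nu is a discrete measure concentrated on the atoms of X, the integral over A reduces to the sum
  mu(A) = sum_{x in A} f(x) * nu({x}).
Computing each term:
  x2: f(x2) * nu(x2) = 3/2 * 4 = 6.
  x3: f(x3) * nu(x3) = 4 * 3 = 12.
  x5: f(x5) * nu(x5) = 3 * 1/2 = 3/2.
Summing: mu(A) = 6 + 12 + 3/2 = 39/2.

39/2


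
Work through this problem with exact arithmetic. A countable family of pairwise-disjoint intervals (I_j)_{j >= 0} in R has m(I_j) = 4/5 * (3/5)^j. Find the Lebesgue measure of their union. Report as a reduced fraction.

By countable additivity of the Lebesgue measure on pairwise disjoint measurable sets,
  m(union_{j >= 0} I_j) = sum_{j >= 0} m(I_j) = sum_{j >= 0} a * r^j,
  with a = 4/5 and r = 3/5.
Since 0 < r = 3/5 < 1, the geometric series converges:
  sum_{j >= 0} a * r^j = a / (1 - r).
  = 4/5 / (1 - 3/5)
  = 4/5 / (2/5)
  = 2.

2


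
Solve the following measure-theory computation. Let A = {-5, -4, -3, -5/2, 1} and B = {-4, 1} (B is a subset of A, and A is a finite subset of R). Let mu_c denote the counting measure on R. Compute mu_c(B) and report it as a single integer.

Counting measure assigns mu_c(E) = |E| (number of elements) when E is finite.
B has 2 element(s), so mu_c(B) = 2.

2


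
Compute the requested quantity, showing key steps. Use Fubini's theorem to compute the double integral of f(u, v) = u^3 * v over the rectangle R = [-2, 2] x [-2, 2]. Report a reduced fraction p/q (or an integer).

f(u, v) is a tensor product of a function of u and a function of v, and both factors are bounded continuous (hence Lebesgue integrable) on the rectangle, so Fubini's theorem applies:
  integral_R f d(m x m) = (integral_a1^b1 u^3 du) * (integral_a2^b2 v dv).
Inner integral in u: integral_{-2}^{2} u^3 du = (2^4 - (-2)^4)/4
  = 0.
Inner integral in v: integral_{-2}^{2} v dv = (2^2 - (-2)^2)/2
  = 0.
Product: (0) * (0) = 0.

0


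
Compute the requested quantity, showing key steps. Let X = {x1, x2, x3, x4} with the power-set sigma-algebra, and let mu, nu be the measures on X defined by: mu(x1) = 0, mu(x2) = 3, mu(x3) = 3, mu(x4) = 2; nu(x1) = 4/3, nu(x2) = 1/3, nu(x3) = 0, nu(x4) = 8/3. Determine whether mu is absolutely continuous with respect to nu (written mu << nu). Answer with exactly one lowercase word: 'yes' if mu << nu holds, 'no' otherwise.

mu << nu means: every nu-null measurable set is also mu-null; equivalently, for every atom x, if nu({x}) = 0 then mu({x}) = 0.
Checking each atom:
  x1: nu = 4/3 > 0 -> no constraint.
  x2: nu = 1/3 > 0 -> no constraint.
  x3: nu = 0, mu = 3 > 0 -> violates mu << nu.
  x4: nu = 8/3 > 0 -> no constraint.
The atom(s) x3 violate the condition (nu = 0 but mu > 0). Therefore mu is NOT absolutely continuous w.r.t. nu.

no


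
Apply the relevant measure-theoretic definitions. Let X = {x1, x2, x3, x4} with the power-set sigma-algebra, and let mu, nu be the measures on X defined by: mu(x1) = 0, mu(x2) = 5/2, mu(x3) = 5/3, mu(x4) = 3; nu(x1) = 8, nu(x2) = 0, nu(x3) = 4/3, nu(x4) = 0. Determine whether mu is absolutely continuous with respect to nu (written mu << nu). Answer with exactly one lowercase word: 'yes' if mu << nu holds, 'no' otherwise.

mu << nu means: every nu-null measurable set is also mu-null; equivalently, for every atom x, if nu({x}) = 0 then mu({x}) = 0.
Checking each atom:
  x1: nu = 8 > 0 -> no constraint.
  x2: nu = 0, mu = 5/2 > 0 -> violates mu << nu.
  x3: nu = 4/3 > 0 -> no constraint.
  x4: nu = 0, mu = 3 > 0 -> violates mu << nu.
The atom(s) x2, x4 violate the condition (nu = 0 but mu > 0). Therefore mu is NOT absolutely continuous w.r.t. nu.

no
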